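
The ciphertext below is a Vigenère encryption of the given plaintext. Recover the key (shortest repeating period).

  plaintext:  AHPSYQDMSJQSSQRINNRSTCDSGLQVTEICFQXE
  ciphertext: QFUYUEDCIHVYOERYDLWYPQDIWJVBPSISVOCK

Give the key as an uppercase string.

QYFGWOAQ

  i= 0: Q-A = 16 → Q
  i= 1: F-H = 24 → Y
  i= 2: U-P =  5 → F
  i= 3: Y-S =  6 → G
  i= 4: U-Y = 22 → W
  i= 5: E-Q = 14 → O
  i= 6: D-D =  0 → A
  i= 7: C-M = 16 → Q
  i= 8: I-S = 16 → Q
  i= 9: H-J = 24 → Y
  i=10: V-Q =  5 → F
  i=11: Y-S =  6 → G
  i=12: O-S = 22 → W
  i=13: E-Q = 14 → O
  i=14: R-R =  0 → A
  i=15: Y-I = 16 → Q
  i=16: D-N = 16 → Q
  i=17: L-N = 24 → Y
  i=18: W-R =  5 → F
  i=19: Y-S =  6 → G
  i=20: P-T = 22 → W
  i=21: Q-C = 14 → O
  i=22: D-D =  0 → A
  i=23: I-S = 16 → Q
  i=24: W-G = 16 → Q
  i=25: J-L = 24 → Y
  i=26: V-Q =  5 → F
  i=27: B-V =  6 → G
  i=28: P-T = 22 → W
  i=29: S-E = 14 → O
  i=30: I-I =  0 → A
  i=31: S-C = 16 → Q
  i=32: V-F = 16 → Q
  i=33: O-Q = 24 → Y
  i=34: C-X =  5 → F
  i=35: K-E =  6 → G
  shifts repeat with period 8: QYFGWOAQ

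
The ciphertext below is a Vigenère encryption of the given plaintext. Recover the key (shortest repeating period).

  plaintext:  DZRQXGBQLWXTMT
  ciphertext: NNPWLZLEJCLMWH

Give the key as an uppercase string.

  i= 0: N-D = 10 → K
  i= 1: N-Z = 14 → O
  i= 2: P-R = 24 → Y
  i= 3: W-Q =  6 → G
  i= 4: L-X = 14 → O
  i= 5: Z-G = 19 → T
  i= 6: L-B = 10 → K
  i= 7: E-Q = 14 → O
  i= 8: J-L = 24 → Y
  i= 9: C-W =  6 → G
  i=10: L-X = 14 → O
  i=11: M-T = 19 → T
  i=12: W-M = 10 → K
  i=13: H-T = 14 → O
  shifts repeat with period 6: KOYGOT

KOYGOT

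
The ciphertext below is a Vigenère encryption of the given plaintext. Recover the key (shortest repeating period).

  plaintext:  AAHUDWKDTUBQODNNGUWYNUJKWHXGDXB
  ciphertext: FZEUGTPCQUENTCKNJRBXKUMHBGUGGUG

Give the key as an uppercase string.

  i= 0: F-A =  5 → F
  i= 1: Z-A = 25 → Z
  i= 2: E-H = 23 → X
  i= 3: U-U =  0 → A
  i= 4: G-D =  3 → D
  i= 5: T-W = 23 → X
  i= 6: P-K =  5 → F
  i= 7: C-D = 25 → Z
  i= 8: Q-T = 23 → X
  i= 9: U-U =  0 → A
  i=10: E-B =  3 → D
  i=11: N-Q = 23 → X
  i=12: T-O =  5 → F
  i=13: C-D = 25 → Z
  i=14: K-N = 23 → X
  i=15: N-N =  0 → A
  i=16: J-G =  3 → D
  i=17: R-U = 23 → X
  i=18: B-W =  5 → F
  i=19: X-Y = 25 → Z
  i=20: K-N = 23 → X
  i=21: U-U =  0 → A
  i=22: M-J =  3 → D
  i=23: H-K = 23 → X
  i=24: B-W =  5 → F
  i=25: G-H = 25 → Z
  i=26: U-X = 23 → X
  i=27: G-G =  0 → A
  i=28: G-D =  3 → D
  i=29: U-X = 23 → X
  i=30: G-B =  5 → F
  shifts repeat with period 6: FZXADX

FZXADX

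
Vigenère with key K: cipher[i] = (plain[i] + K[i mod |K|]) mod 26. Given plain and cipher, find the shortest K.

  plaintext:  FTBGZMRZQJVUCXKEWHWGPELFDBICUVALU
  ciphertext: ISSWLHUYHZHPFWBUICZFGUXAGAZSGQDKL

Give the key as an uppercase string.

DZRQMV

  i= 0: I-F =  3 → D
  i= 1: S-T = 25 → Z
  i= 2: S-B = 17 → R
  i= 3: W-G = 16 → Q
  i= 4: L-Z = 12 → M
  i= 5: H-M = 21 → V
  i= 6: U-R =  3 → D
  i= 7: Y-Z = 25 → Z
  i= 8: H-Q = 17 → R
  i= 9: Z-J = 16 → Q
  i=10: H-V = 12 → M
  i=11: P-U = 21 → V
  i=12: F-C =  3 → D
  i=13: W-X = 25 → Z
  i=14: B-K = 17 → R
  i=15: U-E = 16 → Q
  i=16: I-W = 12 → M
  i=17: C-H = 21 → V
  i=18: Z-W =  3 → D
  i=19: F-G = 25 → Z
  i=20: G-P = 17 → R
  i=21: U-E = 16 → Q
  i=22: X-L = 12 → M
  i=23: A-F = 21 → V
  i=24: G-D =  3 → D
  i=25: A-B = 25 → Z
  i=26: Z-I = 17 → R
  i=27: S-C = 16 → Q
  i=28: G-U = 12 → M
  i=29: Q-V = 21 → V
  i=30: D-A =  3 → D
  i=31: K-L = 25 → Z
  i=32: L-U = 17 → R
  shifts repeat with period 6: DZRQMV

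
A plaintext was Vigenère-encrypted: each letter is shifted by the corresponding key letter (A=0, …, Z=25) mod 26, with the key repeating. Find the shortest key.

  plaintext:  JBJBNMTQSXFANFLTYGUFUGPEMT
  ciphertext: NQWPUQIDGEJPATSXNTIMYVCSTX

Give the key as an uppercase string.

EPNOH

  i= 0: N-J =  4 → E
  i= 1: Q-B = 15 → P
  i= 2: W-J = 13 → N
  i= 3: P-B = 14 → O
  i= 4: U-N =  7 → H
  i= 5: Q-M =  4 → E
  i= 6: I-T = 15 → P
  i= 7: D-Q = 13 → N
  i= 8: G-S = 14 → O
  i= 9: E-X =  7 → H
  i=10: J-F =  4 → E
  i=11: P-A = 15 → P
  i=12: A-N = 13 → N
  i=13: T-F = 14 → O
  i=14: S-L =  7 → H
  i=15: X-T =  4 → E
  i=16: N-Y = 15 → P
  i=17: T-G = 13 → N
  i=18: I-U = 14 → O
  i=19: M-F =  7 → H
  i=20: Y-U =  4 → E
  i=21: V-G = 15 → P
  i=22: C-P = 13 → N
  i=23: S-E = 14 → O
  i=24: T-M =  7 → H
  i=25: X-T =  4 → E
  shifts repeat with period 5: EPNOH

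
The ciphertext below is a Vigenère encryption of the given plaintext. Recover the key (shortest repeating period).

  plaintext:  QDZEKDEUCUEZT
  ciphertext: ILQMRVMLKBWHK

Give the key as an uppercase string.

  i= 0: I-Q = 18 → S
  i= 1: L-D =  8 → I
  i= 2: Q-Z = 17 → R
  i= 3: M-E =  8 → I
  i= 4: R-K =  7 → H
  i= 5: V-D = 18 → S
  i= 6: M-E =  8 → I
  i= 7: L-U = 17 → R
  i= 8: K-C =  8 → I
  i= 9: B-U =  7 → H
  i=10: W-E = 18 → S
  i=11: H-Z =  8 → I
  i=12: K-T = 17 → R
  shifts repeat with period 5: SIRIH

SIRIH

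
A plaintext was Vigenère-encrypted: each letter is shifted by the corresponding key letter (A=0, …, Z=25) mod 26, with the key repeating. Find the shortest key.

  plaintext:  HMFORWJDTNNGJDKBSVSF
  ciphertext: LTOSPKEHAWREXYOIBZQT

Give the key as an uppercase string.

  i= 0: L-H =  4 → E
  i= 1: T-M =  7 → H
  i= 2: O-F =  9 → J
  i= 3: S-O =  4 → E
  i= 4: P-R = 24 → Y
  i= 5: K-W = 14 → O
  i= 6: E-J = 21 → V
  i= 7: H-D =  4 → E
  i= 8: A-T =  7 → H
  i= 9: W-N =  9 → J
  i=10: R-N =  4 → E
  i=11: E-G = 24 → Y
  i=12: X-J = 14 → O
  i=13: Y-D = 21 → V
  i=14: O-K =  4 → E
  i=15: I-B =  7 → H
  i=16: B-S =  9 → J
  i=17: Z-V =  4 → E
  i=18: Q-S = 24 → Y
  i=19: T-F = 14 → O
  shifts repeat with period 7: EHJEYOV

EHJEYOV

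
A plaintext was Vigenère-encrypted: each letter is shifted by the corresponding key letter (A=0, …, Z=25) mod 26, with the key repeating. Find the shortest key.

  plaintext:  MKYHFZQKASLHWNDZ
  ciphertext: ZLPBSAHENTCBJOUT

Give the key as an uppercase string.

NBRU

  i= 0: Z-M = 13 → N
  i= 1: L-K =  1 → B
  i= 2: P-Y = 17 → R
  i= 3: B-H = 20 → U
  i= 4: S-F = 13 → N
  i= 5: A-Z =  1 → B
  i= 6: H-Q = 17 → R
  i= 7: E-K = 20 → U
  i= 8: N-A = 13 → N
  i= 9: T-S =  1 → B
  i=10: C-L = 17 → R
  i=11: B-H = 20 → U
  i=12: J-W = 13 → N
  i=13: O-N =  1 → B
  i=14: U-D = 17 → R
  i=15: T-Z = 20 → U
  shifts repeat with period 4: NBRU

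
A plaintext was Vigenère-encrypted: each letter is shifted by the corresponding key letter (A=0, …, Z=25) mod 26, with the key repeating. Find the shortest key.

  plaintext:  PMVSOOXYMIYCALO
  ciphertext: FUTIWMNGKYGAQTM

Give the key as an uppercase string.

  i= 0: F-P = 16 → Q
  i= 1: U-M =  8 → I
  i= 2: T-V = 24 → Y
  i= 3: I-S = 16 → Q
  i= 4: W-O =  8 → I
  i= 5: M-O = 24 → Y
  i= 6: N-X = 16 → Q
  i= 7: G-Y =  8 → I
  i= 8: K-M = 24 → Y
  i= 9: Y-I = 16 → Q
  i=10: G-Y =  8 → I
  i=11: A-C = 24 → Y
  i=12: Q-A = 16 → Q
  i=13: T-L =  8 → I
  i=14: M-O = 24 → Y
  shifts repeat with period 3: QIY

QIY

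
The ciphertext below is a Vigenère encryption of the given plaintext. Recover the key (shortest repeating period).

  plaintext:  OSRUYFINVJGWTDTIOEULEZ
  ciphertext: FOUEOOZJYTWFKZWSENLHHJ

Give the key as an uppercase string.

RWDKQJ

  i= 0: F-O = 17 → R
  i= 1: O-S = 22 → W
  i= 2: U-R =  3 → D
  i= 3: E-U = 10 → K
  i= 4: O-Y = 16 → Q
  i= 5: O-F =  9 → J
  i= 6: Z-I = 17 → R
  i= 7: J-N = 22 → W
  i= 8: Y-V =  3 → D
  i= 9: T-J = 10 → K
  i=10: W-G = 16 → Q
  i=11: F-W =  9 → J
  i=12: K-T = 17 → R
  i=13: Z-D = 22 → W
  i=14: W-T =  3 → D
  i=15: S-I = 10 → K
  i=16: E-O = 16 → Q
  i=17: N-E =  9 → J
  i=18: L-U = 17 → R
  i=19: H-L = 22 → W
  i=20: H-E =  3 → D
  i=21: J-Z = 10 → K
  shifts repeat with period 6: RWDKQJ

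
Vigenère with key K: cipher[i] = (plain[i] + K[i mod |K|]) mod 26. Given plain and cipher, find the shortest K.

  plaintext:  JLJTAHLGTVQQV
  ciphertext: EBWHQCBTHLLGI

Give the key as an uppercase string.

VQNOQ

  i= 0: E-J = 21 → V
  i= 1: B-L = 16 → Q
  i= 2: W-J = 13 → N
  i= 3: H-T = 14 → O
  i= 4: Q-A = 16 → Q
  i= 5: C-H = 21 → V
  i= 6: B-L = 16 → Q
  i= 7: T-G = 13 → N
  i= 8: H-T = 14 → O
  i= 9: L-V = 16 → Q
  i=10: L-Q = 21 → V
  i=11: G-Q = 16 → Q
  i=12: I-V = 13 → N
  shifts repeat with period 5: VQNOQ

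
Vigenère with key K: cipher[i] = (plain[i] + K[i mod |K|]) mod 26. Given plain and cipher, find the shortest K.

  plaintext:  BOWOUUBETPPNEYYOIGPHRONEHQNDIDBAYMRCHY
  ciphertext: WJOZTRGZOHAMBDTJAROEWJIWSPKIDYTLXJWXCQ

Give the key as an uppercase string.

  i= 0: W-B = 21 → V
  i= 1: J-O = 21 → V
  i= 2: O-W = 18 → S
  i= 3: Z-O = 11 → L
  i= 4: T-U = 25 → Z
  i= 5: R-U = 23 → X
  i= 6: G-B =  5 → F
  i= 7: Z-E = 21 → V
  i= 8: O-T = 21 → V
  i= 9: H-P = 18 → S
  i=10: A-P = 11 → L
  i=11: M-N = 25 → Z
  i=12: B-E = 23 → X
  i=13: D-Y =  5 → F
  i=14: T-Y = 21 → V
  i=15: J-O = 21 → V
  i=16: A-I = 18 → S
  i=17: R-G = 11 → L
  i=18: O-P = 25 → Z
  i=19: E-H = 23 → X
  i=20: W-R =  5 → F
  i=21: J-O = 21 → V
  i=22: I-N = 21 → V
  i=23: W-E = 18 → S
  i=24: S-H = 11 → L
  i=25: P-Q = 25 → Z
  i=26: K-N = 23 → X
  i=27: I-D =  5 → F
  i=28: D-I = 21 → V
  i=29: Y-D = 21 → V
  i=30: T-B = 18 → S
  i=31: L-A = 11 → L
  i=32: X-Y = 25 → Z
  i=33: J-M = 23 → X
  i=34: W-R =  5 → F
  i=35: X-C = 21 → V
  i=36: C-H = 21 → V
  i=37: Q-Y = 18 → S
  shifts repeat with period 7: VVSLZXF

VVSLZXF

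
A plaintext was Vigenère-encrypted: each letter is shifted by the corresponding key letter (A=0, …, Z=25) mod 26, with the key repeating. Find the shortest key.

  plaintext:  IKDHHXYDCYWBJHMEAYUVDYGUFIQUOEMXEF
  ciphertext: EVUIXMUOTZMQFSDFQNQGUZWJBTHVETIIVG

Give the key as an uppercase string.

WLRBQP

  i= 0: E-I = 22 → W
  i= 1: V-K = 11 → L
  i= 2: U-D = 17 → R
  i= 3: I-H =  1 → B
  i= 4: X-H = 16 → Q
  i= 5: M-X = 15 → P
  i= 6: U-Y = 22 → W
  i= 7: O-D = 11 → L
  i= 8: T-C = 17 → R
  i= 9: Z-Y =  1 → B
  i=10: M-W = 16 → Q
  i=11: Q-B = 15 → P
  i=12: F-J = 22 → W
  i=13: S-H = 11 → L
  i=14: D-M = 17 → R
  i=15: F-E =  1 → B
  i=16: Q-A = 16 → Q
  i=17: N-Y = 15 → P
  i=18: Q-U = 22 → W
  i=19: G-V = 11 → L
  i=20: U-D = 17 → R
  i=21: Z-Y =  1 → B
  i=22: W-G = 16 → Q
  i=23: J-U = 15 → P
  i=24: B-F = 22 → W
  i=25: T-I = 11 → L
  i=26: H-Q = 17 → R
  i=27: V-U =  1 → B
  i=28: E-O = 16 → Q
  i=29: T-E = 15 → P
  i=30: I-M = 22 → W
  i=31: I-X = 11 → L
  i=32: V-E = 17 → R
  i=33: G-F =  1 → B
  shifts repeat with period 6: WLRBQP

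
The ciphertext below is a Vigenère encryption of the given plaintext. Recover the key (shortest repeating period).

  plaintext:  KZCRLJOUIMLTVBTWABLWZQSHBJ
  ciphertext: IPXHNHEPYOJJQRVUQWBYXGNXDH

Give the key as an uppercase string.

YQVQC

  i= 0: I-K = 24 → Y
  i= 1: P-Z = 16 → Q
  i= 2: X-C = 21 → V
  i= 3: H-R = 16 → Q
  i= 4: N-L =  2 → C
  i= 5: H-J = 24 → Y
  i= 6: E-O = 16 → Q
  i= 7: P-U = 21 → V
  i= 8: Y-I = 16 → Q
  i= 9: O-M =  2 → C
  i=10: J-L = 24 → Y
  i=11: J-T = 16 → Q
  i=12: Q-V = 21 → V
  i=13: R-B = 16 → Q
  i=14: V-T =  2 → C
  i=15: U-W = 24 → Y
  i=16: Q-A = 16 → Q
  i=17: W-B = 21 → V
  i=18: B-L = 16 → Q
  i=19: Y-W =  2 → C
  i=20: X-Z = 24 → Y
  i=21: G-Q = 16 → Q
  i=22: N-S = 21 → V
  i=23: X-H = 16 → Q
  i=24: D-B =  2 → C
  i=25: H-J = 24 → Y
  shifts repeat with period 5: YQVQC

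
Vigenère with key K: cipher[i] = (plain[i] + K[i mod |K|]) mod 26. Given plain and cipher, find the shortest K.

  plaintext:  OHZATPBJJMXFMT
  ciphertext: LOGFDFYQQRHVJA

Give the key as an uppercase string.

XHHFKQ

  i= 0: L-O = 23 → X
  i= 1: O-H =  7 → H
  i= 2: G-Z =  7 → H
  i= 3: F-A =  5 → F
  i= 4: D-T = 10 → K
  i= 5: F-P = 16 → Q
  i= 6: Y-B = 23 → X
  i= 7: Q-J =  7 → H
  i= 8: Q-J =  7 → H
  i= 9: R-M =  5 → F
  i=10: H-X = 10 → K
  i=11: V-F = 16 → Q
  i=12: J-M = 23 → X
  i=13: A-T =  7 → H
  shifts repeat with period 6: XHHFKQ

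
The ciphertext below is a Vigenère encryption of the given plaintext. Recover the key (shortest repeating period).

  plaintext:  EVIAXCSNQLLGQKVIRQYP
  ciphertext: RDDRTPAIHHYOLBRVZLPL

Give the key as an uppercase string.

  i= 0: R-E = 13 → N
  i= 1: D-V =  8 → I
  i= 2: D-I = 21 → V
  i= 3: R-A = 17 → R
  i= 4: T-X = 22 → W
  i= 5: P-C = 13 → N
  i= 6: A-S =  8 → I
  i= 7: I-N = 21 → V
  i= 8: H-Q = 17 → R
  i= 9: H-L = 22 → W
  i=10: Y-L = 13 → N
  i=11: O-G =  8 → I
  i=12: L-Q = 21 → V
  i=13: B-K = 17 → R
  i=14: R-V = 22 → W
  i=15: V-I = 13 → N
  i=16: Z-R =  8 → I
  i=17: L-Q = 21 → V
  i=18: P-Y = 17 → R
  i=19: L-P = 22 → W
  shifts repeat with period 5: NIVRW

NIVRW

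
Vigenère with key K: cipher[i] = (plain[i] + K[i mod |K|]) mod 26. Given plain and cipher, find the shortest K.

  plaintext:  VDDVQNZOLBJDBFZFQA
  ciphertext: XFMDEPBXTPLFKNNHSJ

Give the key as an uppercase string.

CCJIO

  i= 0: X-V =  2 → C
  i= 1: F-D =  2 → C
  i= 2: M-D =  9 → J
  i= 3: D-V =  8 → I
  i= 4: E-Q = 14 → O
  i= 5: P-N =  2 → C
  i= 6: B-Z =  2 → C
  i= 7: X-O =  9 → J
  i= 8: T-L =  8 → I
  i= 9: P-B = 14 → O
  i=10: L-J =  2 → C
  i=11: F-D =  2 → C
  i=12: K-B =  9 → J
  i=13: N-F =  8 → I
  i=14: N-Z = 14 → O
  i=15: H-F =  2 → C
  i=16: S-Q =  2 → C
  i=17: J-A =  9 → J
  shifts repeat with period 5: CCJIO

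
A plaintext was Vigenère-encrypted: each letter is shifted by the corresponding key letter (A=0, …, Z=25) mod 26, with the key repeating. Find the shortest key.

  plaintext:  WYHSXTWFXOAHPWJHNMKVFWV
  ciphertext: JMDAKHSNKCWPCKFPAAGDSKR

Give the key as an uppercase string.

  i= 0: J-W = 13 → N
  i= 1: M-Y = 14 → O
  i= 2: D-H = 22 → W
  i= 3: A-S =  8 → I
  i= 4: K-X = 13 → N
  i= 5: H-T = 14 → O
  i= 6: S-W = 22 → W
  i= 7: N-F =  8 → I
  i= 8: K-X = 13 → N
  i= 9: C-O = 14 → O
  i=10: W-A = 22 → W
  i=11: P-H =  8 → I
  i=12: C-P = 13 → N
  i=13: K-W = 14 → O
  i=14: F-J = 22 → W
  i=15: P-H =  8 → I
  i=16: A-N = 13 → N
  i=17: A-M = 14 → O
  i=18: G-K = 22 → W
  i=19: D-V =  8 → I
  i=20: S-F = 13 → N
  i=21: K-W = 14 → O
  i=22: R-V = 22 → W
  shifts repeat with period 4: NOWI

NOWI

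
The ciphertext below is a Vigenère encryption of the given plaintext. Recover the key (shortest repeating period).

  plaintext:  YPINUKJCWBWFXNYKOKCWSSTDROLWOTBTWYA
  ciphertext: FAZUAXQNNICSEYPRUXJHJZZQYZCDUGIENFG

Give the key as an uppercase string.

  i= 0: F-Y =  7 → H
  i= 1: A-P = 11 → L
  i= 2: Z-I = 17 → R
  i= 3: U-N =  7 → H
  i= 4: A-U =  6 → G
  i= 5: X-K = 13 → N
  i= 6: Q-J =  7 → H
  i= 7: N-C = 11 → L
  i= 8: N-W = 17 → R
  i= 9: I-B =  7 → H
  i=10: C-W =  6 → G
  i=11: S-F = 13 → N
  i=12: E-X =  7 → H
  i=13: Y-N = 11 → L
  i=14: P-Y = 17 → R
  i=15: R-K =  7 → H
  i=16: U-O =  6 → G
  i=17: X-K = 13 → N
  i=18: J-C =  7 → H
  i=19: H-W = 11 → L
  i=20: J-S = 17 → R
  i=21: Z-S =  7 → H
  i=22: Z-T =  6 → G
  i=23: Q-D = 13 → N
  i=24: Y-R =  7 → H
  i=25: Z-O = 11 → L
  i=26: C-L = 17 → R
  i=27: D-W =  7 → H
  i=28: U-O =  6 → G
  i=29: G-T = 13 → N
  i=30: I-B =  7 → H
  i=31: E-T = 11 → L
  i=32: N-W = 17 → R
  i=33: F-Y =  7 → H
  i=34: G-A =  6 → G
  shifts repeat with period 6: HLRHGN

HLRHGN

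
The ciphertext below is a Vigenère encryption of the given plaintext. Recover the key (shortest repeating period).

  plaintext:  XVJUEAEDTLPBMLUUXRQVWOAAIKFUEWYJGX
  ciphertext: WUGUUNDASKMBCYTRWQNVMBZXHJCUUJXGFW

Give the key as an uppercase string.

ZZXAQNZX

  i= 0: W-X = 25 → Z
  i= 1: U-V = 25 → Z
  i= 2: G-J = 23 → X
  i= 3: U-U =  0 → A
  i= 4: U-E = 16 → Q
  i= 5: N-A = 13 → N
  i= 6: D-E = 25 → Z
  i= 7: A-D = 23 → X
  i= 8: S-T = 25 → Z
  i= 9: K-L = 25 → Z
  i=10: M-P = 23 → X
  i=11: B-B =  0 → A
  i=12: C-M = 16 → Q
  i=13: Y-L = 13 → N
  i=14: T-U = 25 → Z
  i=15: R-U = 23 → X
  i=16: W-X = 25 → Z
  i=17: Q-R = 25 → Z
  i=18: N-Q = 23 → X
  i=19: V-V =  0 → A
  i=20: M-W = 16 → Q
  i=21: B-O = 13 → N
  i=22: Z-A = 25 → Z
  i=23: X-A = 23 → X
  i=24: H-I = 25 → Z
  i=25: J-K = 25 → Z
  i=26: C-F = 23 → X
  i=27: U-U =  0 → A
  i=28: U-E = 16 → Q
  i=29: J-W = 13 → N
  i=30: X-Y = 25 → Z
  i=31: G-J = 23 → X
  i=32: F-G = 25 → Z
  i=33: W-X = 25 → Z
  shifts repeat with period 8: ZZXAQNZX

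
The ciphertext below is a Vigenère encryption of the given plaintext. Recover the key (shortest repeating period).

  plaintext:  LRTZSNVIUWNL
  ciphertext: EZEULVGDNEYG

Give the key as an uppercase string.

TILV

  i= 0: E-L = 19 → T
  i= 1: Z-R =  8 → I
  i= 2: E-T = 11 → L
  i= 3: U-Z = 21 → V
  i= 4: L-S = 19 → T
  i= 5: V-N =  8 → I
  i= 6: G-V = 11 → L
  i= 7: D-I = 21 → V
  i= 8: N-U = 19 → T
  i= 9: E-W =  8 → I
  i=10: Y-N = 11 → L
  i=11: G-L = 21 → V
  shifts repeat with period 4: TILV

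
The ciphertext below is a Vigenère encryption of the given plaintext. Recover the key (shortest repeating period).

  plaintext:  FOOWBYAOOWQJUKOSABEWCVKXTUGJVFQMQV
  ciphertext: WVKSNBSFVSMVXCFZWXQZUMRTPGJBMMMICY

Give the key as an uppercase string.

  i= 0: W-F = 17 → R
  i= 1: V-O =  7 → H
  i= 2: K-O = 22 → W
  i= 3: S-W = 22 → W
  i= 4: N-B = 12 → M
  i= 5: B-Y =  3 → D
  i= 6: S-A = 18 → S
  i= 7: F-O = 17 → R
  i= 8: V-O =  7 → H
  i= 9: S-W = 22 → W
  i=10: M-Q = 22 → W
  i=11: V-J = 12 → M
  i=12: X-U =  3 → D
  i=13: C-K = 18 → S
  i=14: F-O = 17 → R
  i=15: Z-S =  7 → H
  i=16: W-A = 22 → W
  i=17: X-B = 22 → W
  i=18: Q-E = 12 → M
  i=19: Z-W =  3 → D
  i=20: U-C = 18 → S
  i=21: M-V = 17 → R
  i=22: R-K =  7 → H
  i=23: T-X = 22 → W
  i=24: P-T = 22 → W
  i=25: G-U = 12 → M
  i=26: J-G =  3 → D
  i=27: B-J = 18 → S
  i=28: M-V = 17 → R
  i=29: M-F =  7 → H
  i=30: M-Q = 22 → W
  i=31: I-M = 22 → W
  i=32: C-Q = 12 → M
  i=33: Y-V =  3 → D
  shifts repeat with period 7: RHWWMDS

RHWWMDS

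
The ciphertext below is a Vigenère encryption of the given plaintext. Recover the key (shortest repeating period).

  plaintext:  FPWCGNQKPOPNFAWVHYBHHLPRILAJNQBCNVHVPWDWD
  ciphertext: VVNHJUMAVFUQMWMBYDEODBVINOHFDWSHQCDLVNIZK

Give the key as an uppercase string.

  i= 0: V-F = 16 → Q
  i= 1: V-P =  6 → G
  i= 2: N-W = 17 → R
  i= 3: H-C =  5 → F
  i= 4: J-G =  3 → D
  i= 5: U-N =  7 → H
  i= 6: M-Q = 22 → W
  i= 7: A-K = 16 → Q
  i= 8: V-P =  6 → G
  i= 9: F-O = 17 → R
  i=10: U-P =  5 → F
  i=11: Q-N =  3 → D
  i=12: M-F =  7 → H
  i=13: W-A = 22 → W
  i=14: M-W = 16 → Q
  i=15: B-V =  6 → G
  i=16: Y-H = 17 → R
  i=17: D-Y =  5 → F
  i=18: E-B =  3 → D
  i=19: O-H =  7 → H
  i=20: D-H = 22 → W
  i=21: B-L = 16 → Q
  i=22: V-P =  6 → G
  i=23: I-R = 17 → R
  i=24: N-I =  5 → F
  i=25: O-L =  3 → D
  i=26: H-A =  7 → H
  i=27: F-J = 22 → W
  i=28: D-N = 16 → Q
  i=29: W-Q =  6 → G
  i=30: S-B = 17 → R
  i=31: H-C =  5 → F
  i=32: Q-N =  3 → D
  i=33: C-V =  7 → H
  i=34: D-H = 22 → W
  i=35: L-V = 16 → Q
  i=36: V-P =  6 → G
  i=37: N-W = 17 → R
  i=38: I-D =  5 → F
  i=39: Z-W =  3 → D
  i=40: K-D =  7 → H
  shifts repeat with period 7: QGRFDHW

QGRFDHW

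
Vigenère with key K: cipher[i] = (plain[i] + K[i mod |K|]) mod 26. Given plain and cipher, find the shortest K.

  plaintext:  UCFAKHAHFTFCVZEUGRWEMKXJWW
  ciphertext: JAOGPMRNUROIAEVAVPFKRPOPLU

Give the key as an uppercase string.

  i= 0: J-U = 15 → P
  i= 1: A-C = 24 → Y
  i= 2: O-F =  9 → J
  i= 3: G-A =  6 → G
  i= 4: P-K =  5 → F
  i= 5: M-H =  5 → F
  i= 6: R-A = 17 → R
  i= 7: N-H =  6 → G
  i= 8: U-F = 15 → P
  i= 9: R-T = 24 → Y
  i=10: O-F =  9 → J
  i=11: I-C =  6 → G
  i=12: A-V =  5 → F
  i=13: E-Z =  5 → F
  i=14: V-E = 17 → R
  i=15: A-U =  6 → G
  i=16: V-G = 15 → P
  i=17: P-R = 24 → Y
  i=18: F-W =  9 → J
  i=19: K-E =  6 → G
  i=20: R-M =  5 → F
  i=21: P-K =  5 → F
  i=22: O-X = 17 → R
  i=23: P-J =  6 → G
  i=24: L-W = 15 → P
  i=25: U-W = 24 → Y
  shifts repeat with period 8: PYJGFFRG

PYJGFFRG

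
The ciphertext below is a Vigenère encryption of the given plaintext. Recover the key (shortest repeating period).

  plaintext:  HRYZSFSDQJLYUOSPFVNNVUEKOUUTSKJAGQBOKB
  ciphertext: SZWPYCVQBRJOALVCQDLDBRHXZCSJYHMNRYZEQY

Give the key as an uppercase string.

  i= 0: S-H = 11 → L
  i= 1: Z-R =  8 → I
  i= 2: W-Y = 24 → Y
  i= 3: P-Z = 16 → Q
  i= 4: Y-S =  6 → G
  i= 5: C-F = 23 → X
  i= 6: V-S =  3 → D
  i= 7: Q-D = 13 → N
  i= 8: B-Q = 11 → L
  i= 9: R-J =  8 → I
  i=10: J-L = 24 → Y
  i=11: O-Y = 16 → Q
  i=12: A-U =  6 → G
  i=13: L-O = 23 → X
  i=14: V-S =  3 → D
  i=15: C-P = 13 → N
  i=16: Q-F = 11 → L
  i=17: D-V =  8 → I
  i=18: L-N = 24 → Y
  i=19: D-N = 16 → Q
  i=20: B-V =  6 → G
  i=21: R-U = 23 → X
  i=22: H-E =  3 → D
  i=23: X-K = 13 → N
  i=24: Z-O = 11 → L
  i=25: C-U =  8 → I
  i=26: S-U = 24 → Y
  i=27: J-T = 16 → Q
  i=28: Y-S =  6 → G
  i=29: H-K = 23 → X
  i=30: M-J =  3 → D
  i=31: N-A = 13 → N
  i=32: R-G = 11 → L
  i=33: Y-Q =  8 → I
  i=34: Z-B = 24 → Y
  i=35: E-O = 16 → Q
  i=36: Q-K =  6 → G
  i=37: Y-B = 23 → X
  shifts repeat with period 8: LIYQGXDN

LIYQGXDN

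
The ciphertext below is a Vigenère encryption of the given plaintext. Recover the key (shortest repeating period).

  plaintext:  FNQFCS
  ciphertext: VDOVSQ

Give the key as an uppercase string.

QQY

  i= 0: V-F = 16 → Q
  i= 1: D-N = 16 → Q
  i= 2: O-Q = 24 → Y
  i= 3: V-F = 16 → Q
  i= 4: S-C = 16 → Q
  i= 5: Q-S = 24 → Y
  shifts repeat with period 3: QQY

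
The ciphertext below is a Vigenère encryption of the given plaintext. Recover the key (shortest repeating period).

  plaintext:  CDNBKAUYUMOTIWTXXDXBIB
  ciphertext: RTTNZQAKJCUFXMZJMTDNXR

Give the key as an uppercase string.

PQGM

  i= 0: R-C = 15 → P
  i= 1: T-D = 16 → Q
  i= 2: T-N =  6 → G
  i= 3: N-B = 12 → M
  i= 4: Z-K = 15 → P
  i= 5: Q-A = 16 → Q
  i= 6: A-U =  6 → G
  i= 7: K-Y = 12 → M
  i= 8: J-U = 15 → P
  i= 9: C-M = 16 → Q
  i=10: U-O =  6 → G
  i=11: F-T = 12 → M
  i=12: X-I = 15 → P
  i=13: M-W = 16 → Q
  i=14: Z-T =  6 → G
  i=15: J-X = 12 → M
  i=16: M-X = 15 → P
  i=17: T-D = 16 → Q
  i=18: D-X =  6 → G
  i=19: N-B = 12 → M
  i=20: X-I = 15 → P
  i=21: R-B = 16 → Q
  shifts repeat with period 4: PQGM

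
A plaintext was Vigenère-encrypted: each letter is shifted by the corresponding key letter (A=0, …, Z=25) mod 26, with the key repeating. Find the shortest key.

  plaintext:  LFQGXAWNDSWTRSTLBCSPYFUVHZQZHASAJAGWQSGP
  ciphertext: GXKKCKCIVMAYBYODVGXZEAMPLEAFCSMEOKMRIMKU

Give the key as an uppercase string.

VSUEFKG

  i= 0: G-L = 21 → V
  i= 1: X-F = 18 → S
  i= 2: K-Q = 20 → U
  i= 3: K-G =  4 → E
  i= 4: C-X =  5 → F
  i= 5: K-A = 10 → K
  i= 6: C-W =  6 → G
  i= 7: I-N = 21 → V
  i= 8: V-D = 18 → S
  i= 9: M-S = 20 → U
  i=10: A-W =  4 → E
  i=11: Y-T =  5 → F
  i=12: B-R = 10 → K
  i=13: Y-S =  6 → G
  i=14: O-T = 21 → V
  i=15: D-L = 18 → S
  i=16: V-B = 20 → U
  i=17: G-C =  4 → E
  i=18: X-S =  5 → F
  i=19: Z-P = 10 → K
  i=20: E-Y =  6 → G
  i=21: A-F = 21 → V
  i=22: M-U = 18 → S
  i=23: P-V = 20 → U
  i=24: L-H =  4 → E
  i=25: E-Z =  5 → F
  i=26: A-Q = 10 → K
  i=27: F-Z =  6 → G
  i=28: C-H = 21 → V
  i=29: S-A = 18 → S
  i=30: M-S = 20 → U
  i=31: E-A =  4 → E
  i=32: O-J =  5 → F
  i=33: K-A = 10 → K
  i=34: M-G =  6 → G
  i=35: R-W = 21 → V
  i=36: I-Q = 18 → S
  i=37: M-S = 20 → U
  i=38: K-G =  4 → E
  i=39: U-P =  5 → F
  shifts repeat with period 7: VSUEFKG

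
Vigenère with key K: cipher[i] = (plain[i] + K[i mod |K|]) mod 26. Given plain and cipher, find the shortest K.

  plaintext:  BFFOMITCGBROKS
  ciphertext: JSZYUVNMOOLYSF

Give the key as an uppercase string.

  i= 0: J-B =  8 → I
  i= 1: S-F = 13 → N
  i= 2: Z-F = 20 → U
  i= 3: Y-O = 10 → K
  i= 4: U-M =  8 → I
  i= 5: V-I = 13 → N
  i= 6: N-T = 20 → U
  i= 7: M-C = 10 → K
  i= 8: O-G =  8 → I
  i= 9: O-B = 13 → N
  i=10: L-R = 20 → U
  i=11: Y-O = 10 → K
  i=12: S-K =  8 → I
  i=13: F-S = 13 → N
  shifts repeat with period 4: INUK

INUK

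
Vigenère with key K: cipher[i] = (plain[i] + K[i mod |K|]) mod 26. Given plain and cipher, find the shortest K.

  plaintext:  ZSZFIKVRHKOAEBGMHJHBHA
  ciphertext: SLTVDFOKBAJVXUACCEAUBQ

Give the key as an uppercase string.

  i= 0: S-Z = 19 → T
  i= 1: L-S = 19 → T
  i= 2: T-Z = 20 → U
  i= 3: V-F = 16 → Q
  i= 4: D-I = 21 → V
  i= 5: F-K = 21 → V
  i= 6: O-V = 19 → T
  i= 7: K-R = 19 → T
  i= 8: B-H = 20 → U
  i= 9: A-K = 16 → Q
  i=10: J-O = 21 → V
  i=11: V-A = 21 → V
  i=12: X-E = 19 → T
  i=13: U-B = 19 → T
  i=14: A-G = 20 → U
  i=15: C-M = 16 → Q
  i=16: C-H = 21 → V
  i=17: E-J = 21 → V
  i=18: A-H = 19 → T
  i=19: U-B = 19 → T
  i=20: B-H = 20 → U
  i=21: Q-A = 16 → Q
  shifts repeat with period 6: TTUQVV

TTUQVV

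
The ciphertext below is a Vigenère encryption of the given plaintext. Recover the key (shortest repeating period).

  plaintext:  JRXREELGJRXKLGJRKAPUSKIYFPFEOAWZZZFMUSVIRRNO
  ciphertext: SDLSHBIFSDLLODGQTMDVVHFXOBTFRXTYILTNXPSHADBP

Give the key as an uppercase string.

  i= 0: S-J =  9 → J
  i= 1: D-R = 12 → M
  i= 2: L-X = 14 → O
  i= 3: S-R =  1 → B
  i= 4: H-E =  3 → D
  i= 5: B-E = 23 → X
  i= 6: I-L = 23 → X
  i= 7: F-G = 25 → Z
  i= 8: S-J =  9 → J
  i= 9: D-R = 12 → M
  i=10: L-X = 14 → O
  i=11: L-K =  1 → B
  i=12: O-L =  3 → D
  i=13: D-G = 23 → X
  i=14: G-J = 23 → X
  i=15: Q-R = 25 → Z
  i=16: T-K =  9 → J
  i=17: M-A = 12 → M
  i=18: D-P = 14 → O
  i=19: V-U =  1 → B
  i=20: V-S =  3 → D
  i=21: H-K = 23 → X
  i=22: F-I = 23 → X
  i=23: X-Y = 25 → Z
  i=24: O-F =  9 → J
  i=25: B-P = 12 → M
  i=26: T-F = 14 → O
  i=27: F-E =  1 → B
  i=28: R-O =  3 → D
  i=29: X-A = 23 → X
  i=30: T-W = 23 → X
  i=31: Y-Z = 25 → Z
  i=32: I-Z =  9 → J
  i=33: L-Z = 12 → M
  i=34: T-F = 14 → O
  i=35: N-M =  1 → B
  i=36: X-U =  3 → D
  i=37: P-S = 23 → X
  i=38: S-V = 23 → X
  i=39: H-I = 25 → Z
  i=40: A-R =  9 → J
  i=41: D-R = 12 → M
  i=42: B-N = 14 → O
  i=43: P-O =  1 → B
  shifts repeat with period 8: JMOBDXXZ

JMOBDXXZ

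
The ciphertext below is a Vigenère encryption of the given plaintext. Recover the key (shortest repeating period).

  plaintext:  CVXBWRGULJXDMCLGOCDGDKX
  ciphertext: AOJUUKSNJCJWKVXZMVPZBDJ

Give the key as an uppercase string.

YTMT

  i= 0: A-C = 24 → Y
  i= 1: O-V = 19 → T
  i= 2: J-X = 12 → M
  i= 3: U-B = 19 → T
  i= 4: U-W = 24 → Y
  i= 5: K-R = 19 → T
  i= 6: S-G = 12 → M
  i= 7: N-U = 19 → T
  i= 8: J-L = 24 → Y
  i= 9: C-J = 19 → T
  i=10: J-X = 12 → M
  i=11: W-D = 19 → T
  i=12: K-M = 24 → Y
  i=13: V-C = 19 → T
  i=14: X-L = 12 → M
  i=15: Z-G = 19 → T
  i=16: M-O = 24 → Y
  i=17: V-C = 19 → T
  i=18: P-D = 12 → M
  i=19: Z-G = 19 → T
  i=20: B-D = 24 → Y
  i=21: D-K = 19 → T
  i=22: J-X = 12 → M
  shifts repeat with period 4: YTMT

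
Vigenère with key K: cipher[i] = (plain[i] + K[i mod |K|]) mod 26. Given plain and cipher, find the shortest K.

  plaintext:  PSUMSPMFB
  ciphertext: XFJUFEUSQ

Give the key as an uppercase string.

  i= 0: X-P =  8 → I
  i= 1: F-S = 13 → N
  i= 2: J-U = 15 → P
  i= 3: U-M =  8 → I
  i= 4: F-S = 13 → N
  i= 5: E-P = 15 → P
  i= 6: U-M =  8 → I
  i= 7: S-F = 13 → N
  i= 8: Q-B = 15 → P
  shifts repeat with period 3: INP

INP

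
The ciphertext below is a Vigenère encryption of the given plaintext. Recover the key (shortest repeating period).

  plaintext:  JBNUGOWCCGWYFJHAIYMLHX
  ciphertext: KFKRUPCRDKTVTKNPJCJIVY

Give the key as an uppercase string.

BEXXOBGP

  i= 0: K-J =  1 → B
  i= 1: F-B =  4 → E
  i= 2: K-N = 23 → X
  i= 3: R-U = 23 → X
  i= 4: U-G = 14 → O
  i= 5: P-O =  1 → B
  i= 6: C-W =  6 → G
  i= 7: R-C = 15 → P
  i= 8: D-C =  1 → B
  i= 9: K-G =  4 → E
  i=10: T-W = 23 → X
  i=11: V-Y = 23 → X
  i=12: T-F = 14 → O
  i=13: K-J =  1 → B
  i=14: N-H =  6 → G
  i=15: P-A = 15 → P
  i=16: J-I =  1 → B
  i=17: C-Y =  4 → E
  i=18: J-M = 23 → X
  i=19: I-L = 23 → X
  i=20: V-H = 14 → O
  i=21: Y-X =  1 → B
  shifts repeat with period 8: BEXXOBGP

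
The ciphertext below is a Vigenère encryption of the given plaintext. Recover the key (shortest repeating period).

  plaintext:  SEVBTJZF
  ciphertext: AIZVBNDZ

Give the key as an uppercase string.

IEEU

  i= 0: A-S =  8 → I
  i= 1: I-E =  4 → E
  i= 2: Z-V =  4 → E
  i= 3: V-B = 20 → U
  i= 4: B-T =  8 → I
  i= 5: N-J =  4 → E
  i= 6: D-Z =  4 → E
  i= 7: Z-F = 20 → U
  shifts repeat with period 4: IEEU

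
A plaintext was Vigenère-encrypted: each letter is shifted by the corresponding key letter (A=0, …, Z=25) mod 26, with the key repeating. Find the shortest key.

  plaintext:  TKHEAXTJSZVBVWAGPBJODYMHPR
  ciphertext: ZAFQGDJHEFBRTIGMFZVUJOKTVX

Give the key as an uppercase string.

  i= 0: Z-T =  6 → G
  i= 1: A-K = 16 → Q
  i= 2: F-H = 24 → Y
  i= 3: Q-E = 12 → M
  i= 4: G-A =  6 → G
  i= 5: D-X =  6 → G
  i= 6: J-T = 16 → Q
  i= 7: H-J = 24 → Y
  i= 8: E-S = 12 → M
  i= 9: F-Z =  6 → G
  i=10: B-V =  6 → G
  i=11: R-B = 16 → Q
  i=12: T-V = 24 → Y
  i=13: I-W = 12 → M
  i=14: G-A =  6 → G
  i=15: M-G =  6 → G
  i=16: F-P = 16 → Q
  i=17: Z-B = 24 → Y
  i=18: V-J = 12 → M
  i=19: U-O =  6 → G
  i=20: J-D =  6 → G
  i=21: O-Y = 16 → Q
  i=22: K-M = 24 → Y
  i=23: T-H = 12 → M
  i=24: V-P =  6 → G
  i=25: X-R =  6 → G
  shifts repeat with period 5: GQYMG

GQYMG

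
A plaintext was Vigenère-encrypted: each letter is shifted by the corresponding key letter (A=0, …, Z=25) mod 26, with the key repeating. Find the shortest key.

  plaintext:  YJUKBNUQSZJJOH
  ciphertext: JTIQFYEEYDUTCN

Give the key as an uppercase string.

  i= 0: J-Y = 11 → L
  i= 1: T-J = 10 → K
  i= 2: I-U = 14 → O
  i= 3: Q-K =  6 → G
  i= 4: F-B =  4 → E
  i= 5: Y-N = 11 → L
  i= 6: E-U = 10 → K
  i= 7: E-Q = 14 → O
  i= 8: Y-S =  6 → G
  i= 9: D-Z =  4 → E
  i=10: U-J = 11 → L
  i=11: T-J = 10 → K
  i=12: C-O = 14 → O
  i=13: N-H =  6 → G
  shifts repeat with period 5: LKOGE

LKOGE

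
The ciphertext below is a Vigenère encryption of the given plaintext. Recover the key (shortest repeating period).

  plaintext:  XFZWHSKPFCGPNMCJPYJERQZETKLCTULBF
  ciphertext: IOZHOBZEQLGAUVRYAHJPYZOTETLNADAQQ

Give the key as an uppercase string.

  i= 0: I-X = 11 → L
  i= 1: O-F =  9 → J
  i= 2: Z-Z =  0 → A
  i= 3: H-W = 11 → L
  i= 4: O-H =  7 → H
  i= 5: B-S =  9 → J
  i= 6: Z-K = 15 → P
  i= 7: E-P = 15 → P
  i= 8: Q-F = 11 → L
  i= 9: L-C =  9 → J
  i=10: G-G =  0 → A
  i=11: A-P = 11 → L
  i=12: U-N =  7 → H
  i=13: V-M =  9 → J
  i=14: R-C = 15 → P
  i=15: Y-J = 15 → P
  i=16: A-P = 11 → L
  i=17: H-Y =  9 → J
  i=18: J-J =  0 → A
  i=19: P-E = 11 → L
  i=20: Y-R =  7 → H
  i=21: Z-Q =  9 → J
  i=22: O-Z = 15 → P
  i=23: T-E = 15 → P
  i=24: E-T = 11 → L
  i=25: T-K =  9 → J
  i=26: L-L =  0 → A
  i=27: N-C = 11 → L
  i=28: A-T =  7 → H
  i=29: D-U =  9 → J
  i=30: A-L = 15 → P
  i=31: Q-B = 15 → P
  i=32: Q-F = 11 → L
  shifts repeat with period 8: LJALHJPP

LJALHJPP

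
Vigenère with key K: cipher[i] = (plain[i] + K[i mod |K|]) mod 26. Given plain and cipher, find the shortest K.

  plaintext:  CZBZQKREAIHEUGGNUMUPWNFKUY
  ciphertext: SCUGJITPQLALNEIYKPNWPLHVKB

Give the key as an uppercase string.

  i= 0: S-C = 16 → Q
  i= 1: C-Z =  3 → D
  i= 2: U-B = 19 → T
  i= 3: G-Z =  7 → H
  i= 4: J-Q = 19 → T
  i= 5: I-K = 24 → Y
  i= 6: T-R =  2 → C
  i= 7: P-E = 11 → L
  i= 8: Q-A = 16 → Q
  i= 9: L-I =  3 → D
  i=10: A-H = 19 → T
  i=11: L-E =  7 → H
  i=12: N-U = 19 → T
  i=13: E-G = 24 → Y
  i=14: I-G =  2 → C
  i=15: Y-N = 11 → L
  i=16: K-U = 16 → Q
  i=17: P-M =  3 → D
  i=18: N-U = 19 → T
  i=19: W-P =  7 → H
  i=20: P-W = 19 → T
  i=21: L-N = 24 → Y
  i=22: H-F =  2 → C
  i=23: V-K = 11 → L
  i=24: K-U = 16 → Q
  i=25: B-Y =  3 → D
  shifts repeat with period 8: QDTHTYCL

QDTHTYCL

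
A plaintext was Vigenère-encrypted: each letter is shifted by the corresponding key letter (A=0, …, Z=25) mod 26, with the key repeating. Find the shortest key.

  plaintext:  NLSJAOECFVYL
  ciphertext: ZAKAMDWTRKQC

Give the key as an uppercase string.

MPSR

  i= 0: Z-N = 12 → M
  i= 1: A-L = 15 → P
  i= 2: K-S = 18 → S
  i= 3: A-J = 17 → R
  i= 4: M-A = 12 → M
  i= 5: D-O = 15 → P
  i= 6: W-E = 18 → S
  i= 7: T-C = 17 → R
  i= 8: R-F = 12 → M
  i= 9: K-V = 15 → P
  i=10: Q-Y = 18 → S
  i=11: C-L = 17 → R
  shifts repeat with period 4: MPSR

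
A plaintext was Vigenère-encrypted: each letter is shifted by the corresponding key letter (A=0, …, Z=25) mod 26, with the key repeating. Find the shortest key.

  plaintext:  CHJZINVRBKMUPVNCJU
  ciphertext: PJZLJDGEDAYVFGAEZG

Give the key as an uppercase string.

  i= 0: P-C = 13 → N
  i= 1: J-H =  2 → C
  i= 2: Z-J = 16 → Q
  i= 3: L-Z = 12 → M
  i= 4: J-I =  1 → B
  i= 5: D-N = 16 → Q
  i= 6: G-V = 11 → L
  i= 7: E-R = 13 → N
  i= 8: D-B =  2 → C
  i= 9: A-K = 16 → Q
  i=10: Y-M = 12 → M
  i=11: V-U =  1 → B
  i=12: F-P = 16 → Q
  i=13: G-V = 11 → L
  i=14: A-N = 13 → N
  i=15: E-C =  2 → C
  i=16: Z-J = 16 → Q
  i=17: G-U = 12 → M
  shifts repeat with period 7: NCQMBQL

NCQMBQL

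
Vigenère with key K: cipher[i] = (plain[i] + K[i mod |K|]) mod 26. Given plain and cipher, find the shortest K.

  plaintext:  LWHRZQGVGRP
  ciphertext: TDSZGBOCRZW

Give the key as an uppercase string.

IHL

  i= 0: T-L =  8 → I
  i= 1: D-W =  7 → H
  i= 2: S-H = 11 → L
  i= 3: Z-R =  8 → I
  i= 4: G-Z =  7 → H
  i= 5: B-Q = 11 → L
  i= 6: O-G =  8 → I
  i= 7: C-V =  7 → H
  i= 8: R-G = 11 → L
  i= 9: Z-R =  8 → I
  i=10: W-P =  7 → H
  shifts repeat with period 3: IHL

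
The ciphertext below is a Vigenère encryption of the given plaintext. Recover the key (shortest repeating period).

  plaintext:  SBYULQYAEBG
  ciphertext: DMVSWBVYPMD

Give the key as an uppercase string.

  i= 0: D-S = 11 → L
  i= 1: M-B = 11 → L
  i= 2: V-Y = 23 → X
  i= 3: S-U = 24 → Y
  i= 4: W-L = 11 → L
  i= 5: B-Q = 11 → L
  i= 6: V-Y = 23 → X
  i= 7: Y-A = 24 → Y
  i= 8: P-E = 11 → L
  i= 9: M-B = 11 → L
  i=10: D-G = 23 → X
  shifts repeat with period 4: LLXY

LLXY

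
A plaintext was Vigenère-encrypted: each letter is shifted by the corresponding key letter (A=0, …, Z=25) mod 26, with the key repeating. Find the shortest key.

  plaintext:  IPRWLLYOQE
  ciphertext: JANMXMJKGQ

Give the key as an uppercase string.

  i= 0: J-I =  1 → B
  i= 1: A-P = 11 → L
  i= 2: N-R = 22 → W
  i= 3: M-W = 16 → Q
  i= 4: X-L = 12 → M
  i= 5: M-L =  1 → B
  i= 6: J-Y = 11 → L
  i= 7: K-O = 22 → W
  i= 8: G-Q = 16 → Q
  i= 9: Q-E = 12 → M
  shifts repeat with period 5: BLWQM

BLWQM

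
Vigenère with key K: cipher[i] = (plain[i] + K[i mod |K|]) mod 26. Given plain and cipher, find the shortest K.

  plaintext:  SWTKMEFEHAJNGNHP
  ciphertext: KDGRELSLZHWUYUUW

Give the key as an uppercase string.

SHNH

  i= 0: K-S = 18 → S
  i= 1: D-W =  7 → H
  i= 2: G-T = 13 → N
  i= 3: R-K =  7 → H
  i= 4: E-M = 18 → S
  i= 5: L-E =  7 → H
  i= 6: S-F = 13 → N
  i= 7: L-E =  7 → H
  i= 8: Z-H = 18 → S
  i= 9: H-A =  7 → H
  i=10: W-J = 13 → N
  i=11: U-N =  7 → H
  i=12: Y-G = 18 → S
  i=13: U-N =  7 → H
  i=14: U-H = 13 → N
  i=15: W-P =  7 → H
  shifts repeat with period 4: SHNH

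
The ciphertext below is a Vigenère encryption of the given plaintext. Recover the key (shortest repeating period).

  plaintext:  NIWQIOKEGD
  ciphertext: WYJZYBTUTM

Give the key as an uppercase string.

JQN

  i= 0: W-N =  9 → J
  i= 1: Y-I = 16 → Q
  i= 2: J-W = 13 → N
  i= 3: Z-Q =  9 → J
  i= 4: Y-I = 16 → Q
  i= 5: B-O = 13 → N
  i= 6: T-K =  9 → J
  i= 7: U-E = 16 → Q
  i= 8: T-G = 13 → N
  i= 9: M-D =  9 → J
  shifts repeat with period 3: JQN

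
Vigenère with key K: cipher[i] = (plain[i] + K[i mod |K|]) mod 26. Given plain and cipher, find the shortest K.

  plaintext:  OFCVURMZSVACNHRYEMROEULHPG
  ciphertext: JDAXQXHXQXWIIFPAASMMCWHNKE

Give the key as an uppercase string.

  i= 0: J-O = 21 → V
  i= 1: D-F = 24 → Y
  i= 2: A-C = 24 → Y
  i= 3: X-V =  2 → C
  i= 4: Q-U = 22 → W
  i= 5: X-R =  6 → G
  i= 6: H-M = 21 → V
  i= 7: X-Z = 24 → Y
  i= 8: Q-S = 24 → Y
  i= 9: X-V =  2 → C
  i=10: W-A = 22 → W
  i=11: I-C =  6 → G
  i=12: I-N = 21 → V
  i=13: F-H = 24 → Y
  i=14: P-R = 24 → Y
  i=15: A-Y =  2 → C
  i=16: A-E = 22 → W
  i=17: S-M =  6 → G
  i=18: M-R = 21 → V
  i=19: M-O = 24 → Y
  i=20: C-E = 24 → Y
  i=21: W-U =  2 → C
  i=22: H-L = 22 → W
  i=23: N-H =  6 → G
  i=24: K-P = 21 → V
  i=25: E-G = 24 → Y
  shifts repeat with period 6: VYYCWG

VYYCWG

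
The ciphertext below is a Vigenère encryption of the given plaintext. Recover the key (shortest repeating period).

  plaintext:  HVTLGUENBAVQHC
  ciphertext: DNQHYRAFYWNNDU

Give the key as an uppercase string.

WSX

  i= 0: D-H = 22 → W
  i= 1: N-V = 18 → S
  i= 2: Q-T = 23 → X
  i= 3: H-L = 22 → W
  i= 4: Y-G = 18 → S
  i= 5: R-U = 23 → X
  i= 6: A-E = 22 → W
  i= 7: F-N = 18 → S
  i= 8: Y-B = 23 → X
  i= 9: W-A = 22 → W
  i=10: N-V = 18 → S
  i=11: N-Q = 23 → X
  i=12: D-H = 22 → W
  i=13: U-C = 18 → S
  shifts repeat with period 3: WSX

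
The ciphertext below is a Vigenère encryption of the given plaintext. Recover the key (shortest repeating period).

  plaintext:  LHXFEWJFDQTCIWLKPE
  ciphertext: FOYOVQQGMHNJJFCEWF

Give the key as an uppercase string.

  i= 0: F-L = 20 → U
  i= 1: O-H =  7 → H
  i= 2: Y-X =  1 → B
  i= 3: O-F =  9 → J
  i= 4: V-E = 17 → R
  i= 5: Q-W = 20 → U
  i= 6: Q-J =  7 → H
  i= 7: G-F =  1 → B
  i= 8: M-D =  9 → J
  i= 9: H-Q = 17 → R
  i=10: N-T = 20 → U
  i=11: J-C =  7 → H
  i=12: J-I =  1 → B
  i=13: F-W =  9 → J
  i=14: C-L = 17 → R
  i=15: E-K = 20 → U
  i=16: W-P =  7 → H
  i=17: F-E =  1 → B
  shifts repeat with period 5: UHBJR

UHBJR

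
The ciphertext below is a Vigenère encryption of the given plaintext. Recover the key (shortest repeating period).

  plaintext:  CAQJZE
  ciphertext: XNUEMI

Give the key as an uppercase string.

VNE

  i= 0: X-C = 21 → V
  i= 1: N-A = 13 → N
  i= 2: U-Q =  4 → E
  i= 3: E-J = 21 → V
  i= 4: M-Z = 13 → N
  i= 5: I-E =  4 → E
  shifts repeat with period 3: VNE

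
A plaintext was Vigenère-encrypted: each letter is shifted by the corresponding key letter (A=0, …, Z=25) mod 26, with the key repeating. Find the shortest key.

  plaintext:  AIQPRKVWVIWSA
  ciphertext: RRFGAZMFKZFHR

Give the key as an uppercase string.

RJP

  i= 0: R-A = 17 → R
  i= 1: R-I =  9 → J
  i= 2: F-Q = 15 → P
  i= 3: G-P = 17 → R
  i= 4: A-R =  9 → J
  i= 5: Z-K = 15 → P
  i= 6: M-V = 17 → R
  i= 7: F-W =  9 → J
  i= 8: K-V = 15 → P
  i= 9: Z-I = 17 → R
  i=10: F-W =  9 → J
  i=11: H-S = 15 → P
  i=12: R-A = 17 → R
  shifts repeat with period 3: RJP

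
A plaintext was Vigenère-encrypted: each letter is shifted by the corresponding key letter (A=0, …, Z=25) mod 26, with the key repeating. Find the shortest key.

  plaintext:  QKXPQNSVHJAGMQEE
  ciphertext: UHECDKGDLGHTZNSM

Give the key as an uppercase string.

  i= 0: U-Q =  4 → E
  i= 1: H-K = 23 → X
  i= 2: E-X =  7 → H
  i= 3: C-P = 13 → N
  i= 4: D-Q = 13 → N
  i= 5: K-N = 23 → X
  i= 6: G-S = 14 → O
  i= 7: D-V =  8 → I
  i= 8: L-H =  4 → E
  i= 9: G-J = 23 → X
  i=10: H-A =  7 → H
  i=11: T-G = 13 → N
  i=12: Z-M = 13 → N
  i=13: N-Q = 23 → X
  i=14: S-E = 14 → O
  i=15: M-E =  8 → I
  shifts repeat with period 8: EXHNNXOI

EXHNNXOI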